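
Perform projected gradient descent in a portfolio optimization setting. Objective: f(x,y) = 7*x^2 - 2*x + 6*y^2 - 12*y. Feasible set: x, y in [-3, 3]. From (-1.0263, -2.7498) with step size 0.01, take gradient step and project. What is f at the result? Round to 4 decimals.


Step 1: Compute gradient at (-1.0263, -2.7498).
grad_x = 2*7*-1.0263 - 2 = -16.3682
grad_y = 2*6*-2.7498 - 12 = -44.9976
Step 2: Gradient step.
x_raw = -1.0263 - 0.01*-16.3682 = -0.8626
y_raw = -2.7498 - 0.01*-44.9976 = -2.2998
Step 3: Project onto [-3, 3].
x_proj = clip(-0.8626) = -0.8626
y_proj = clip(-2.2998) = -2.2998
Step 4: Evaluate f.
f(-0.8626, -2.2998) = 66.267


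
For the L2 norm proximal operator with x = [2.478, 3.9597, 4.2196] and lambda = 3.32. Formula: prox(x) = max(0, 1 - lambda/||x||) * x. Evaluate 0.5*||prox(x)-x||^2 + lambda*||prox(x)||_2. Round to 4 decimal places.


Step 1: Compute ||x||.
||x|| = 6.2948
Step 2: Compute scaling factor.
scale = max(0, 1 - 3.32/6.2948) = 0.4726
Step 3: prox(x) = [1.1711, 1.8713, 1.9941]
||prox(x)|| = 2.9748
Step 4: Proximal objective.
0.5*||prox-x||^2 = 5.5112
lambda*||prox|| = 9.8763
Total = 15.3876


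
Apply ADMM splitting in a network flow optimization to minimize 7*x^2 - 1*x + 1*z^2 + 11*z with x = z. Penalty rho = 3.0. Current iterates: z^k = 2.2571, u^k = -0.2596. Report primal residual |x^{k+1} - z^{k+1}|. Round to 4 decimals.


ADMM iteration with rho = 3.0, z^k = 2.2571, u^k = -0.2596
Step 1: x-update.
Minimize 7*x^2 - 1*x + (3.0/2)*(x - 2.2571 - 0.2596)^2
FOC: (2*7 + 3.0)*x = 1 + 3.0*(2.2571 + 0.2596)
x^{k+1} = 0.5029
Step 2: z-update.
Minimize 1*z^2 + 11*z + (3.0/2)*(0.5029 - z - 0.2596)^2
FOC: (2*1 + 3.0)*z = -11 + 3.0*(0.5029 - 0.2596)
z^{k+1} = -2.054
Step 3: u-update.
u^{k+1} = -0.2596 + 0.5029 + 2.054 = 2.2973
Step 4: Primal residual = |0.5029 + 2.054| = 2.5569


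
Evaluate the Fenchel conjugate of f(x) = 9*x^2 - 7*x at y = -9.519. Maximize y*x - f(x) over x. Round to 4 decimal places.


f*(y) = sup_x {y*x - a*x^2 - b*x} = sup_x {(y-b)*x - a*x^2}
FOC: (y - b) - 2a*x = 0 => x* = (y - b)/(2a)
x* = (-9.519 + 7)/(2*9) = -0.1399
f*(-9.519) = (y-b)^2/(4a) = (-9.519 + 7)^2/(4*9)
= 6.3454/36 = 0.1763


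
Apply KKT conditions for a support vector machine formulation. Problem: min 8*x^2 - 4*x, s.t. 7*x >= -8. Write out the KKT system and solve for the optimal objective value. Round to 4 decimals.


Step 1: Try lambda = 0 (constraint inactive).
Stationarity: 2*8*x - 4 = 0
x* = 4/(2*8) = 0.25
Check constraint: 7*0.25 = 1.75 >= -8 -- satisfied.
Step 2: Compute optimal value.
f(x*) = 8*0.25^2 - 4*0.25 = -0.5


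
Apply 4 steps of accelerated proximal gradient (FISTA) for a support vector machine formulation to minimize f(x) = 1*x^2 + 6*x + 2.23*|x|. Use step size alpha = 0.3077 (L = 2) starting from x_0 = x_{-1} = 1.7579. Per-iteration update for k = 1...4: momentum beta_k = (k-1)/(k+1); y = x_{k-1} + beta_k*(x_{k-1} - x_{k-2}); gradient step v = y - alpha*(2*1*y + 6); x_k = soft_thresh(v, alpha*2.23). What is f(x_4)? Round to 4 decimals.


FISTA on f(x) = 1*x^2 + 6*x + 2.23*|x|
L = 2, alpha = 0.3077
Iteration 1: beta = 0.0, y = 1.7579 + 0.0*(1.7579 - 1.7579) = 1.7579
  grad(y) = 9.5158, v = y - alpha*grad = -1.1701
  prox(v) = soft_thresh(-1.1701, 0.6862) = -0.4839
Iteration 2: beta = 0.3333, y = -0.4839 + 0.3333*(-0.4839 - 1.7579) = -1.2312
  grad(y) = 3.5376, v = y - alpha*grad = -2.3197
  prox(v) = soft_thresh(-2.3197, 0.6862) = -1.6336
Iteration 3: beta = 0.5, y = -1.6336 + 0.5*(-1.6336 + 0.4839) = -2.2084
  grad(y) = 1.5833, v = y - alpha*grad = -2.6955
  prox(v) = soft_thresh(-2.6955, 0.6862) = -2.0094
Iteration 4: beta = 0.6, y = -2.0094 + 0.6*(-2.0094 + 1.6336) = -2.2349
  grad(y) = 1.5303, v = y - alpha*grad = -2.7057
  prox(v) = soft_thresh(-2.7057, 0.6862) = -2.0196
f(x_4) = 1*(-2.0196)^2 + 6*(-2.0196) + 2.23*|-2.0196| = -3.5351


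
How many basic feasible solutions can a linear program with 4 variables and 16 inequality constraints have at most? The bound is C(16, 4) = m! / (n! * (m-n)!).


Each vertex corresponds to some choice of n active constraints out of m, so the number of vertices is at most C(m, n) = m! / (n!(m-n)!).
m = 16, n = 4
Numerator: 16 * 15 * 14 * 13
Denominator: 4! = 24
C(16, 4) = 1820


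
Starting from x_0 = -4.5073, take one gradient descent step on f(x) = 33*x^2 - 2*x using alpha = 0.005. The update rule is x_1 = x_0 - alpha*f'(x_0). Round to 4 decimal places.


We compute the gradient at x_0 and apply the update.
f'(x) = 66*x - 2
f'(-4.5073) = 66*-4.5073 - 2 = -299.4818
x_1 = -4.5073 - 0.005*-299.4818 = -3.0099


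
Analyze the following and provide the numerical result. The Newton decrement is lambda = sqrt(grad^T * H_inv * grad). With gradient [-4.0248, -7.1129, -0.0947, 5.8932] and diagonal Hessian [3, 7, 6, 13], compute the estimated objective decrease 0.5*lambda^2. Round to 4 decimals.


Step 1: H is diagonal, so H^(-1) * g = [-1.3416, -1.0161, -0.0158, 0.4533].
Step 2: g^T H^(-1) g = sum_i g_i^2 / H_ii
  = (-4.0248)^2/3 + (-7.1129)^2/7 + (-0.0947)^2/6 + (5.8932)^2/13
  = 5.3997 + 7.2276 + 0.0015 + 2.6715 = 15.3003
Step 3: Objective decrease = 0.5 * g^T H^(-1) g = 7.6502


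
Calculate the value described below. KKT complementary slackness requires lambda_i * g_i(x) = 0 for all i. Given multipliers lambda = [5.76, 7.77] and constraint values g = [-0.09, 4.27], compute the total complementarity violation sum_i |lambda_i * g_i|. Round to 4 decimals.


KKT complementary slackness check:
lambda_1 * g_1 = 5.76 * -0.09 = -0.5184
lambda_2 * g_2 = 7.77 * 4.27 = 33.1779
Total violation = 0.5184 + 33.1779 = 33.6963


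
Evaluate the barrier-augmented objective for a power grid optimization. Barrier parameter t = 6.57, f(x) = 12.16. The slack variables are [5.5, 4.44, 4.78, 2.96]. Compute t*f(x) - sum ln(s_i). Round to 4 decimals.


Step 1: Compute log-barrier.
ln values: [1.7047, 1.4907, 1.5644, 1.0852]
phi = -(1.7047 + 1.4907 + 1.5644 + 1.0852) = -5.845
Step 2: Compute augmented objective.
t*f(x) = 6.57*12.16 = 79.8912
Total = 79.8912 - 5.845 = 74.0462


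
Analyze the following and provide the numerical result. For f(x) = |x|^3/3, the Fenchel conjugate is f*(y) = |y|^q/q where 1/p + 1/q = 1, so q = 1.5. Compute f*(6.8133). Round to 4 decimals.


The conjugate exponent q satisfies 1/p + 1/q = 1.
p = 3, so q = 3/(3 - 1) = 1.5
|y|^q = 6.8133^1.5 = 17.7843
f*(6.8133) = 17.7843 / 1.5 = 11.8562


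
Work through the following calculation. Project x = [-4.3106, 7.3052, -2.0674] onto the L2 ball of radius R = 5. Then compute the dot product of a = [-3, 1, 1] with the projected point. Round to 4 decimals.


Step 1: Compute ||x|| (intermediates to 6 decimals).
||x|| = sqrt((-4.3106)^2 + 7.3052^2 + (-2.0674)^2) = 8.730485
Step 2: Project.
Since ||x|| > R, scale = R/||x|| = 5/8.730485 = 0.572706, proj(x) = scale * x
proj(x) = [-2.468706, 4.183732, -1.184012]
Step 3: Dot product.
a^T * proj(x) = -3*(-2.468706) + 1*4.183732 + 1*(-1.184012) = 10.4058


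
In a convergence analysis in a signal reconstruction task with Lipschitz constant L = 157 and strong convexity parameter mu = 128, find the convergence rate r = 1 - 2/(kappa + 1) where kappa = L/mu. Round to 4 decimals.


Step 1: Compute the condition number.
kappa = L/mu = 157/128 = 1.2266
Step 2: Compute the convergence rate.
r = 1 - 2/(kappa + 1) = 1 - 2*mu/(L + mu) = (L - mu)/(L + mu) = 29/285 = 0.1018


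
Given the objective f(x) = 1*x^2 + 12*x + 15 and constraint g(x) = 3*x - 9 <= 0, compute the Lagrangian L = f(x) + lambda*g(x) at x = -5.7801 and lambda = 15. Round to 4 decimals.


Step 1: Evaluate f(x).
f(-5.7801) = 1*(-5.7801)^2 + 12*(-5.7801) + 15 = -20.9516
Step 2: Evaluate g(x).
g(-5.7801) = 3*-5.7801 - 9 = -26.3403
Step 3: Compute Lagrangian.
L = -20.9516 + 15*-26.3403 = -416.0561


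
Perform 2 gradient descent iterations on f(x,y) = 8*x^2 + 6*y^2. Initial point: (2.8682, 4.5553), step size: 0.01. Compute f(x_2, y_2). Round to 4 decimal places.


Gradient descent on f(x,y) = 8*x^2 + 6*y^2.
Starting point: (2.8682, 4.5553), alpha = 0.01
Step 1: grad_x = 2*8*2.8682 = 45.8912, grad_y = 2*6*4.5553 = 54.6636
  x_1 = 2.8682 - 0.01*45.8912 = 2.4093
  y_1 = 4.5553 - 0.01*54.6636 = 4.0087
Step 2: grad_x = 2*8*2.4093 = 38.5486, grad_y = 2*6*4.0087 = 48.104
  x_2 = 2.4093 - 0.01*38.5486 = 2.0238
  y_2 = 4.0087 - 0.01*48.104 = 3.5276
f(2.0238, 3.5276) = 8*2.0238^2 + 6*3.5276^2 = 107.431


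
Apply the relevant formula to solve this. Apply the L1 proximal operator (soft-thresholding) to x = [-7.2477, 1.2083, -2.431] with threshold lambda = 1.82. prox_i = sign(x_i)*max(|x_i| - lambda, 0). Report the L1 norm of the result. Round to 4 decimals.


Soft-thresholding with lambda = 1.82:
prox(-7.2477) = sign(-7.2477)*max(|-7.2477| - 1.82, 0) = -5.4277
prox(1.2083) = sign(1.2083)*max(|1.2083| - 1.82, 0) = 0.0
prox(-2.431) = sign(-2.431)*max(|-2.431| - 1.82, 0) = -0.611
prox(x) = [-5.4277, 0.0, -0.611]
||prox(x)||_1 = 5.4277 + 0.0 + 0.611 = 6.0387


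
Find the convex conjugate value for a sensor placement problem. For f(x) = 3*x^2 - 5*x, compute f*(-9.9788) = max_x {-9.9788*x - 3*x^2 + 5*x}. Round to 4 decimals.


f*(y) = sup_x {y*x - a*x^2 - b*x} = sup_x {(y-b)*x - a*x^2}
FOC: (y - b) - 2a*x = 0 => x* = (y - b)/(2a)
x* = (-9.9788 + 5)/(2*3) = -0.8298
f*(-9.9788) = (y-b)^2/(4a) = (-9.9788 + 5)^2/(4*3)
= 24.7884/12 = 2.0657


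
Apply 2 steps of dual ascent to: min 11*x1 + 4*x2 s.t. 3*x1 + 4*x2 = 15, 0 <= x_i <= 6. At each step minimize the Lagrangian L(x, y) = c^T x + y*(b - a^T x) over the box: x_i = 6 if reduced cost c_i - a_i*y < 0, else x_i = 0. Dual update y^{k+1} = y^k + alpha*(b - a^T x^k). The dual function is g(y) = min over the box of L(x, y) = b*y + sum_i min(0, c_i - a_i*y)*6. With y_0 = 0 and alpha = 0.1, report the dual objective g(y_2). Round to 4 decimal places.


Dual ascent for LP: min 11*x1 + 4*x2, 3*x1 + 4*x2 = 15, 0 <= x_i <= 6
Step 1: y^k = 0.0, reduced costs: (11.0, 4.0)
  x^k = (0.0, 0.0), subgradient = b - a^T x = 15.0
  y^{k+1} = 0.0 + 0.1*15.0 = 1.5
Step 2: y^k = 1.5, reduced costs: (6.5, -2.0)
  x^k = (0.0, 6.0), subgradient = b - a^T x = -9.0
  y^{k+1} = 1.5 + 0.1*-9.0 = 0.6
Dual objective at y_2 = 0.6: reduced costs (9.2, 1.6), box minimizer x = (0.0, 0.0)
g(y_2) = b*y + (c1 - a1*y)*x1 + (c2 - a2*y)*x2 = 15*0.6 + 9.2*0.0 + 1.6*0.0 = 9.0 + 0.0 + 0.0 = 9.0


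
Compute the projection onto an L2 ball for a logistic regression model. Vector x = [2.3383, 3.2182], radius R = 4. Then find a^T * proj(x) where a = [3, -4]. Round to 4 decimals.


Step 1: Compute ||x|| (intermediates to 6 decimals).
||x|| = sqrt(2.3383^2 + 3.2182^2) = 3.977997
Step 2: Project.
Since ||x|| <= R, proj = x (no scaling needed).
proj(x) = [2.3383, 3.2182]
Step 3: Dot product.
a^T * proj(x) = 3*2.3383 - 4*3.2182 = -5.8579


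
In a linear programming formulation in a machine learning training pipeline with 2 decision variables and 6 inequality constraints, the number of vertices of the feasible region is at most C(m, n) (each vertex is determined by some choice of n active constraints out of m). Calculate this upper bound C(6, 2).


Each vertex corresponds to some choice of n active constraints out of m, so the number of vertices is at most C(m, n) = m! / (n!(m-n)!).
m = 6, n = 2
Numerator: 6 * 5
Denominator: 2! = 2
C(6, 2) = 15


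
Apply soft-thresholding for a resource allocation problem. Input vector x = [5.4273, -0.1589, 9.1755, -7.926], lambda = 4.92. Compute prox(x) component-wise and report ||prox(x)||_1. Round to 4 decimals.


Soft-thresholding with lambda = 4.92:
prox(5.4273) = sign(5.4273)*max(|5.4273| - 4.92, 0) = 0.5073
prox(-0.1589) = sign(-0.1589)*max(|-0.1589| - 4.92, 0) = 0.0
prox(9.1755) = sign(9.1755)*max(|9.1755| - 4.92, 0) = 4.2555
prox(-7.926) = sign(-7.926)*max(|-7.926| - 4.92, 0) = -3.006
prox(x) = [0.5073, 0.0, 4.2555, -3.006]
||prox(x)||_1 = 0.5073 + 0.0 + 4.2555 + 3.006 = 7.7688


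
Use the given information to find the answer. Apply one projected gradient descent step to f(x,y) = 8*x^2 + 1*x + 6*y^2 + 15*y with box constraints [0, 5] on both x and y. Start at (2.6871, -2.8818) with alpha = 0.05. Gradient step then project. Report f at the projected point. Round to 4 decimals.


Step 1: Compute gradient at (2.6871, -2.8818).
grad_x = 2*8*2.6871 + 1 = 43.9936
grad_y = 2*6*-2.8818 + 15 = -19.5816
Step 2: Gradient step.
x_raw = 2.6871 - 0.05*43.9936 = 0.4874
y_raw = -2.8818 - 0.05*-19.5816 = -1.9027
Step 3: Project onto [0, 5].
x_proj = clip(0.4874) = 0.4874
y_proj = clip(-1.9027) = 0.0
Step 4: Evaluate f.
f(0.4874, 0.0) = 2.388


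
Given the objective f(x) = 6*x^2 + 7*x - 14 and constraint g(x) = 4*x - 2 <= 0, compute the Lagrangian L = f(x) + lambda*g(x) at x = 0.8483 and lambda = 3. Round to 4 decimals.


Step 1: Evaluate f(x).
f(0.8483) = 6*0.8483^2 + 7*0.8483 - 14 = -3.7442
Step 2: Evaluate g(x).
g(0.8483) = 4*0.8483 - 2 = 1.3932
Step 3: Compute Lagrangian.
L = -3.7442 + 3*1.3932 = 0.4354


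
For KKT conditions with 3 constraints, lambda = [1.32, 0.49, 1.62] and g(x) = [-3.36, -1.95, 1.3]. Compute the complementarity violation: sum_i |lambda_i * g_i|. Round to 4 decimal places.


KKT complementary slackness check:
lambda_1 * g_1 = 1.32 * -3.36 = -4.4352
lambda_2 * g_2 = 0.49 * -1.95 = -0.9555
lambda_3 * g_3 = 1.62 * 1.3 = 2.106
Total violation = 4.4352 + 0.9555 + 2.106 = 7.4967


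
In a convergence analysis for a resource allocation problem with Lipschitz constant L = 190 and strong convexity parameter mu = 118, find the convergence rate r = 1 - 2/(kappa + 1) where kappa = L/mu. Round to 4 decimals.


Step 1: Compute the condition number.
kappa = L/mu = 190/118 = 1.6102
Step 2: Compute the convergence rate.
r = 1 - 2/(kappa + 1) = 1 - 2*mu/(L + mu) = (L - mu)/(L + mu) = 72/308 = 0.2338


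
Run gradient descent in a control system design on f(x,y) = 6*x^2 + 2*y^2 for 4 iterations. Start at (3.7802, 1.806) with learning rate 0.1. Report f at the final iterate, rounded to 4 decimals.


Gradient descent on f(x,y) = 6*x^2 + 2*y^2.
Starting point: (3.7802, 1.806), alpha = 0.1
Step 1: grad_x = 2*6*3.7802 = 45.3624, grad_y = 2*2*1.806 = 7.224
  x_1 = 3.7802 - 0.1*45.3624 = -0.756
  y_1 = 1.806 - 0.1*7.224 = 1.0836
Step 2: grad_x = 2*6*-0.756 = -9.0725, grad_y = 2*2*1.0836 = 4.3344
  x_2 = -0.756 - 0.1*-9.0725 = 0.1512
  y_2 = 1.0836 - 0.1*4.3344 = 0.6502
Step 3: grad_x = 2*6*0.1512 = 1.8145, grad_y = 2*2*0.6502 = 2.6006
  x_3 = 0.1512 - 0.1*1.8145 = -0.0302
  y_3 = 0.6502 - 0.1*2.6006 = 0.3901
Step 4: grad_x = 2*6*-0.0302 = -0.3629, grad_y = 2*2*0.3901 = 1.5604
  x_4 = -0.0302 - 0.1*-0.3629 = 0.006
  y_4 = 0.3901 - 0.1*1.5604 = 0.2341
f(0.006, 0.2341) = 6*0.006^2 + 2*0.2341^2 = 0.1098


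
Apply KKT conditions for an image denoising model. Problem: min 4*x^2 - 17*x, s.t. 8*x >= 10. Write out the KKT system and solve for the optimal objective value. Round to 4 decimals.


Step 1: Try lambda = 0 (constraint inactive).
Stationarity: 2*4*x - 17 = 0
x* = 17/(2*4) = 2.125
Check constraint: 8*2.125 = 17.0 >= 10 -- satisfied.
Step 2: Compute optimal value.
f(x*) = 4*2.125^2 - 17*2.125 = -18.0625


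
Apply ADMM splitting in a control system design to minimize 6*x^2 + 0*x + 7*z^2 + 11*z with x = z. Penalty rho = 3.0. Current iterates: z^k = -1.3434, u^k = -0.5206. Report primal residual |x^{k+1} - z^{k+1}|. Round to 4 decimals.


ADMM iteration with rho = 3.0, z^k = -1.3434, u^k = -0.5206
Step 1: x-update.
Minimize 6*x^2 + 0*x + (3.0/2)*(x + 1.3434 - 0.5206)^2
FOC: (2*6 + 3.0)*x = 0 + 3.0*(-1.3434 + 0.5206)
x^{k+1} = -0.1646
Step 2: z-update.
Minimize 7*z^2 + 11*z + (3.0/2)*(-0.1646 - z - 0.5206)^2
FOC: (2*7 + 3.0)*z = -11 + 3.0*(-0.1646 - 0.5206)
z^{k+1} = -0.768
Step 3: u-update.
u^{k+1} = -0.5206 - 0.1646 + 0.768 = 0.0828
Step 4: Primal residual = |-0.1646 + 0.768| = 0.6034


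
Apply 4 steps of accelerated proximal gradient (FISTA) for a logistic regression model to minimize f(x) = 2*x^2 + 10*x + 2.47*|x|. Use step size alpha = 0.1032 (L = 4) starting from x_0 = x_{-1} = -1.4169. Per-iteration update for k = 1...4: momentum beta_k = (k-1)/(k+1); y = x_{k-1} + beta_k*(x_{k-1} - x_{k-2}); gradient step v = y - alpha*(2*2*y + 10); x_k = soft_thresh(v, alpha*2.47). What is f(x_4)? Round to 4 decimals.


FISTA on f(x) = 2*x^2 + 10*x + 2.47*|x|
L = 4, alpha = 0.1032
Iteration 1: beta = 0.0, y = -1.4169 + 0.0*(-1.4169 + 1.4169) = -1.4169
  grad(y) = 4.3324, v = y - alpha*grad = -1.864
  prox(v) = soft_thresh(-1.864, 0.2549) = -1.6091
Iteration 2: beta = 0.3333, y = -1.6091 + 0.3333*(-1.6091 + 1.4169) = -1.6732
  grad(y) = 3.3073, v = y - alpha*grad = -2.0145
  prox(v) = soft_thresh(-2.0145, 0.2549) = -1.7596
Iteration 3: beta = 0.5, y = -1.7596 + 0.5*(-1.7596 + 1.6091) = -1.8348
  grad(y) = 2.6607, v = y - alpha*grad = -2.1094
  prox(v) = soft_thresh(-2.1094, 0.2549) = -1.8545
Iteration 4: beta = 0.6, y = -1.8545 + 0.6*(-1.8545 + 1.7596) = -1.9115
  grad(y) = 2.3542, v = y - alpha*grad = -2.1544
  prox(v) = soft_thresh(-2.1544, 0.2549) = -1.8995
f(x_4) = 2*(-1.8995)^2 + 10*(-1.8995) + 2.47*|-1.8995| = -7.087


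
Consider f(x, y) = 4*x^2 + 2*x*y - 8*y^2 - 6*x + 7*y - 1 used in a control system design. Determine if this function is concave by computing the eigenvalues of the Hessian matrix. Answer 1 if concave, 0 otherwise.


The Hessian of f(x,y) = 4*x^2 + 2*x*y - 8*y^2 - 6*x + 7*y - 1 is:
H = [[8, 2], [2, -16]]
Trace = 8 - 16 = -8
Determinant = 8*-16 - (2)^2 = -132
Discriminant = (-8)^2 - 4*-132 = 592.0
Eigenvalues: lambda_1 = -16.1655, lambda_2 = 8.1655
The function is not concave.

0


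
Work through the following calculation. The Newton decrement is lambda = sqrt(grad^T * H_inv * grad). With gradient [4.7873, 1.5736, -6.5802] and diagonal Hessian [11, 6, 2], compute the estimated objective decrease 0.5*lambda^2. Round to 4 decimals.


Step 1: H is diagonal, so H^(-1) * g = [0.4352, 0.2623, -3.2901].
Step 2: g^T H^(-1) g = sum_i g_i^2 / H_ii
  = (4.7873)^2/11 + (1.5736)^2/6 + (-6.5802)^2/2
  = 2.0835 + 0.4127 + 21.6495 = 24.1457
Step 3: Objective decrease = 0.5 * g^T H^(-1) g = 12.0728


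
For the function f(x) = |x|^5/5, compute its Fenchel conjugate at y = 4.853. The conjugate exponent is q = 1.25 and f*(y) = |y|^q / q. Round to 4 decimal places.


The conjugate exponent q satisfies 1/p + 1/q = 1.
p = 5, so q = 5/(5 - 1) = 1.25
|y|^q = 4.853^1.25 = 7.203
f*(4.853) = 7.203 / 1.25 = 5.7624


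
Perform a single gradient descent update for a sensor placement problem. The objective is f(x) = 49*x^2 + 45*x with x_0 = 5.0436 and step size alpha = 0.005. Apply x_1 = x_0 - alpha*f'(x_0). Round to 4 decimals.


We compute the gradient at x_0 and apply the update.
f'(x) = 98*x + 45
f'(5.0436) = 98*5.0436 + 45 = 539.2728
x_1 = 5.0436 - 0.005*539.2728 = 2.3472


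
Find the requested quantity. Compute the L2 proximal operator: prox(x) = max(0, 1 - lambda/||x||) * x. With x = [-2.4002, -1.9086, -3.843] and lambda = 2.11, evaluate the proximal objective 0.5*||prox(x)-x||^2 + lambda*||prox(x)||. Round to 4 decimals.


Step 1: Compute ||x||.
||x|| = 4.9165
Step 2: Compute scaling factor.
scale = max(0, 1 - 2.11/4.9165) = 0.5708
Step 3: prox(x) = [-1.3701, -1.0895, -2.1937]
||prox(x)|| = 2.8065
Step 4: Proximal objective.
0.5*||prox-x||^2 = 2.2261
lambda*||prox|| = 5.9217
Total = 8.1478


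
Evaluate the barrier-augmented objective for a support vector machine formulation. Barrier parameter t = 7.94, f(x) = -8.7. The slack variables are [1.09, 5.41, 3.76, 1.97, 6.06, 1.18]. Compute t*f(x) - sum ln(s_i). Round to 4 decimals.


Step 1: Compute log-barrier.
ln values: [0.0862, 1.6882, 1.3244, 0.678, 1.8017, 0.1655]
phi = -(0.0862 + 1.6882 + 1.3244 + 0.678 + 1.8017 + 0.1655) = -5.7441
Step 2: Compute augmented objective.
t*f(x) = 7.94*-8.7 = -69.078
Total = -69.078 - 5.7441 = -74.8221


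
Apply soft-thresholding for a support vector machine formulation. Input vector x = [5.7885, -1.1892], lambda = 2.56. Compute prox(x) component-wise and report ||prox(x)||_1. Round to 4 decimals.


Soft-thresholding with lambda = 2.56:
prox(5.7885) = sign(5.7885)*max(|5.7885| - 2.56, 0) = 3.2285
prox(-1.1892) = sign(-1.1892)*max(|-1.1892| - 2.56, 0) = 0.0
prox(x) = [3.2285, 0.0]
||prox(x)||_1 = 3.2285 + 0.0 = 3.2285


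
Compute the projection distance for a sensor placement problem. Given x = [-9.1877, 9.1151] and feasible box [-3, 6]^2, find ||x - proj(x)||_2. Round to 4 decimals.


Project each component onto [-3, 6].
clip(-9.1877) = -3.0, clip(9.1151) = 6.0
Projection = [-3.0, 6.0]
Squared diffs: [38.2876, 9.7038]
Distance = sqrt(47.9914) = 6.9276


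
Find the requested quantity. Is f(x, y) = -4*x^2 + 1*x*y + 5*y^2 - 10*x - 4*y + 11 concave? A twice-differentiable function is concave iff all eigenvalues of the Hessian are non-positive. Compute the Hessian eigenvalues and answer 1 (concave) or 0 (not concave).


The Hessian of f(x,y) = -4*x^2 + 1*x*y + 5*y^2 - 10*x - 4*y + 11 is:
H = [[-8, 1], [1, 10]]
Trace = -8 + 10 = 2
Determinant = -8*10 - (1)^2 = -81
Discriminant = (2)^2 - 4*-81 = 328.0
Eigenvalues: lambda_1 = -8.0554, lambda_2 = 10.0554
The function is not concave.

0


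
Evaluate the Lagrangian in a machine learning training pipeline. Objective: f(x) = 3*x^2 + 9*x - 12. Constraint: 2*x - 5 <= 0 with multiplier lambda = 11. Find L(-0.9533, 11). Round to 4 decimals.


Step 1: Evaluate f(x).
f(-0.9533) = 3*(-0.9533)^2 + 9*(-0.9533) - 12 = -17.8534
Step 2: Evaluate g(x).
g(-0.9533) = 2*-0.9533 - 5 = -6.9066
Step 3: Compute Lagrangian.
L = -17.8534 + 11*-6.9066 = -93.826


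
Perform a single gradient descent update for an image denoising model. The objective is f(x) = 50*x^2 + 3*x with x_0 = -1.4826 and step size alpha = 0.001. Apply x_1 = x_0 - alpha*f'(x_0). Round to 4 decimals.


We compute the gradient at x_0 and apply the update.
f'(x) = 100*x + 3
f'(-1.4826) = 100*-1.4826 + 3 = -145.26
x_1 = -1.4826 - 0.001*-145.26 = -1.3373


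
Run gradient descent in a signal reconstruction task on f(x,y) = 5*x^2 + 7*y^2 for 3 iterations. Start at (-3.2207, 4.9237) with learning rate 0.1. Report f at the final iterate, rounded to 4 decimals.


Gradient descent on f(x,y) = 5*x^2 + 7*y^2.
Starting point: (-3.2207, 4.9237), alpha = 0.1
Step 1: grad_x = 2*5*-3.2207 = -32.207, grad_y = 2*7*4.9237 = 68.9318
  x_1 = -3.2207 - 0.1*-32.207 = 0.0
  y_1 = 4.9237 - 0.1*68.9318 = -1.9695
Step 2: grad_x = 2*5*0.0 = 0.0, grad_y = 2*7*-1.9695 = -27.5727
  x_2 = 0.0 - 0.1*0.0 = 0.0
  y_2 = -1.9695 - 0.1*-27.5727 = 0.7878
Step 3: grad_x = 2*5*0.0 = 0.0, grad_y = 2*7*0.7878 = 11.0291
  x_3 = 0.0 - 0.1*0.0 = 0.0
  y_3 = 0.7878 - 0.1*11.0291 = -0.3151
f(0.0, -0.3151) = 5*0.0^2 + 7*(-0.3151)^2 = 0.6951


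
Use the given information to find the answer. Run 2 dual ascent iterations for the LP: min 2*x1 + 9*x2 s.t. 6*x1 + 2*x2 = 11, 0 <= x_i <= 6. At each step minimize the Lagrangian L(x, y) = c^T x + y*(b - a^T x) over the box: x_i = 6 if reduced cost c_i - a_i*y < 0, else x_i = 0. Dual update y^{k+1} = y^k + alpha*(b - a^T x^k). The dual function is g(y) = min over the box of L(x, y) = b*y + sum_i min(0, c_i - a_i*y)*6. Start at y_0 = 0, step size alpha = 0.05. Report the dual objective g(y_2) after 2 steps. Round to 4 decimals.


Dual ascent for LP: min 2*x1 + 9*x2, 6*x1 + 2*x2 = 11, 0 <= x_i <= 6
Step 1: y^k = 0.0, reduced costs: (2.0, 9.0)
  x^k = (0.0, 0.0), subgradient = b - a^T x = 11.0
  y^{k+1} = 0.0 + 0.05*11.0 = 0.55
Step 2: y^k = 0.55, reduced costs: (-1.3, 7.9)
  x^k = (6.0, 0.0), subgradient = b - a^T x = -25.0
  y^{k+1} = 0.55 + 0.05*-25.0 = -0.7
Dual objective at y_2 = -0.7: reduced costs (6.2, 10.4), box minimizer x = (0.0, 0.0)
g(y_2) = b*y + (c1 - a1*y)*x1 + (c2 - a2*y)*x2 = 11*(-0.7) + 6.2*0.0 + 10.4*0.0 = -7.7 + 0.0 + 0.0 = -7.7


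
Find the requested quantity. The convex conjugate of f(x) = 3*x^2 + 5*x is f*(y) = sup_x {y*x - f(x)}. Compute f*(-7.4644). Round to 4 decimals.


f*(y) = sup_x {y*x - a*x^2 - b*x} = sup_x {(y-b)*x - a*x^2}
FOC: (y - b) - 2a*x = 0 => x* = (y - b)/(2a)
x* = (-7.4644 - 5)/(2*3) = -2.0774
f*(-7.4644) = (y-b)^2/(4a) = (-7.4644 - 5)^2/(4*3)
= 155.3613/12 = 12.9468


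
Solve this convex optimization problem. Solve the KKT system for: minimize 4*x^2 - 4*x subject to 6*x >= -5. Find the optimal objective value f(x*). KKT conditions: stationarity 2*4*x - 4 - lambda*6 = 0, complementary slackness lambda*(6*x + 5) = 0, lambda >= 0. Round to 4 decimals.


Step 1: Try lambda = 0 (constraint inactive).
Stationarity: 2*4*x - 4 = 0
x* = 4/(2*4) = 0.5
Check constraint: 6*0.5 = 3.0 >= -5 -- satisfied.
Step 2: Compute optimal value.
f(x*) = 4*0.5^2 - 4*0.5 = -1.0


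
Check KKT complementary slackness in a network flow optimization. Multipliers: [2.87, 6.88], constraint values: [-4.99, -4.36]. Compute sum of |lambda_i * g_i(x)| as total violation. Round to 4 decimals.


KKT complementary slackness check:
lambda_1 * g_1 = 2.87 * -4.99 = -14.3213
lambda_2 * g_2 = 6.88 * -4.36 = -29.9968
Total violation = 14.3213 + 29.9968 = 44.3181


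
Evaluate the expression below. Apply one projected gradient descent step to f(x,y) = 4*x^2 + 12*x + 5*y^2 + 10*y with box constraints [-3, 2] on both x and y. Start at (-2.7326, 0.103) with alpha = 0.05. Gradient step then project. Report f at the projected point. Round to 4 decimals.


Step 1: Compute gradient at (-2.7326, 0.103).
grad_x = 2*4*-2.7326 + 12 = -9.8608
grad_y = 2*5*0.103 + 10 = 11.03
Step 2: Gradient step.
x_raw = -2.7326 - 0.05*-9.8608 = -2.2396
y_raw = 0.103 - 0.05*11.03 = -0.4485
Step 3: Project onto [-3, 2].
x_proj = clip(-2.2396) = -2.2396
y_proj = clip(-0.4485) = -0.4485
Step 4: Evaluate f.
f(-2.2396, -0.4485) = -10.2914


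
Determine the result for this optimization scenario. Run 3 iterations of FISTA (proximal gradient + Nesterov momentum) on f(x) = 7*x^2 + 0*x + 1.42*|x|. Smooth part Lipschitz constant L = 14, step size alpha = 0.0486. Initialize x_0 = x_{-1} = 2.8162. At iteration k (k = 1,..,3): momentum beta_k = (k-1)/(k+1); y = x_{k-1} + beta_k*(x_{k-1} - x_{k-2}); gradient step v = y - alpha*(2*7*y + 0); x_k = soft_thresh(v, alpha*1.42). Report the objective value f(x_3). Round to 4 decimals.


FISTA on f(x) = 7*x^2 + 0*x + 1.42*|x|
L = 14, alpha = 0.0486
Iteration 1: beta = 0.0, y = 2.8162 + 0.0*(2.8162 - 2.8162) = 2.8162
  grad(y) = 39.4268, v = y - alpha*grad = 0.9001
  prox(v) = soft_thresh(0.9001, 0.069) = 0.831
Iteration 2: beta = 0.3333, y = 0.831 + 0.3333*(0.831 - 2.8162) = 0.1693
  grad(y) = 2.3706, v = y - alpha*grad = 0.0541
  prox(v) = soft_thresh(0.0541, 0.069) = 0.0
Iteration 3: beta = 0.5, y = 0.0 + 0.5*(0.0 - 0.831) = -0.4155
  grad(y) = -5.8173, v = y - alpha*grad = -0.1328
  prox(v) = soft_thresh(-0.1328, 0.069) = -0.0638
f(x_3) = 7*(-0.0638)^2 + 0*(-0.0638) + 1.42*|-0.0638| = 0.1191


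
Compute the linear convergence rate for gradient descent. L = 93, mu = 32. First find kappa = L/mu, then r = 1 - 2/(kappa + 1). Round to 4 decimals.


Step 1: Compute the condition number.
kappa = L/mu = 93/32 = 2.9063
Step 2: Compute the convergence rate.
r = 1 - 2/(kappa + 1) = 1 - 2*mu/(L + mu) = (L - mu)/(L + mu) = 61/125 = 0.488


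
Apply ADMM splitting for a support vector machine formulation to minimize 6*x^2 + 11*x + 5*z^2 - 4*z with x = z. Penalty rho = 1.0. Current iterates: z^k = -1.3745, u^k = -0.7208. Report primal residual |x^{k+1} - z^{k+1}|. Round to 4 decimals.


ADMM iteration with rho = 1.0, z^k = -1.3745, u^k = -0.7208
Step 1: x-update.
Minimize 6*x^2 + 11*x + (1.0/2)*(x + 1.3745 - 0.7208)^2
FOC: (2*6 + 1.0)*x = -11 + 1.0*(-1.3745 + 0.7208)
x^{k+1} = -0.8964
Step 2: z-update.
Minimize 5*z^2 - 4*z + (1.0/2)*(-0.8964 - z - 0.7208)^2
FOC: (2*5 + 1.0)*z = 4 + 1.0*(-0.8964 - 0.7208)
z^{k+1} = 0.2166
Step 3: u-update.
u^{k+1} = -0.7208 - 0.8964 - 0.2166 = -1.8339
Step 4: Primal residual = |-0.8964 - 0.2166| = 1.1131


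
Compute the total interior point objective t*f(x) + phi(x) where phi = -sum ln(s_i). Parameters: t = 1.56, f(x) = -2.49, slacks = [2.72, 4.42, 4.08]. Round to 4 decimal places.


Step 1: Compute log-barrier.
ln values: [1.0006, 1.4861, 1.4061]
phi = -(1.0006 + 1.4861 + 1.4061) = -3.8929
Step 2: Compute augmented objective.
t*f(x) = 1.56*-2.49 = -3.8844
Total = -3.8844 - 3.8929 = -7.7773


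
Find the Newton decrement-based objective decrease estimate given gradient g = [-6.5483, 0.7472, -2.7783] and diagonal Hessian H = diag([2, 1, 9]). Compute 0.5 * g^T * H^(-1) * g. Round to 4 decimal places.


Step 1: H is diagonal, so H^(-1) * g = [-3.2742, 0.7472, -0.3087].
Step 2: g^T H^(-1) g = sum_i g_i^2 / H_ii
  = (-6.5483)^2/2 + (0.7472)^2/1 + (-2.7783)^2/9
  = 21.4401 + 0.5583 + 0.8577 = 22.8561
Step 3: Objective decrease = 0.5 * g^T H^(-1) g = 11.428


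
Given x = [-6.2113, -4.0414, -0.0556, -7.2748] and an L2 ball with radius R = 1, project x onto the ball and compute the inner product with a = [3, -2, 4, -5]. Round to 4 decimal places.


Step 1: Compute ||x|| (intermediates to 6 decimals).
||x|| = sqrt((-6.2113)^2 + (-4.0414)^2 + (-0.0556)^2 + (-7.2748)^2) = 10.384554
Step 2: Project.
Since ||x|| > R, scale = R/||x|| = 1/10.384554 = 0.096297, proj(x) = scale * x
proj(x) = [-0.59813, -0.389175, -0.005354, -0.700541]
Step 3: Dot product.
a^T * proj(x) = 3*(-0.59813) - 2*(-0.389175) + 4*(-0.005354) - 5*(-0.700541) = 2.4652


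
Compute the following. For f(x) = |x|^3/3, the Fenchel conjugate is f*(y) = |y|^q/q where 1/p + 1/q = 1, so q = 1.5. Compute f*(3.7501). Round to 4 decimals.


The conjugate exponent q satisfies 1/p + 1/q = 1.
p = 3, so q = 3/(3 - 1) = 1.5
|y|^q = 3.7501^1.5 = 7.2621
f*(3.7501) = 7.2621 / 1.5 = 4.8414


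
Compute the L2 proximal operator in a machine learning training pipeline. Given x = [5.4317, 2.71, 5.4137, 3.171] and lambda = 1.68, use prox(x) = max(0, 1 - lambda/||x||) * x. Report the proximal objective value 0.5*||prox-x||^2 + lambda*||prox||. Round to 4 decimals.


Step 1: Compute ||x||.
||x|| = 8.7299
Step 2: Compute scaling factor.
scale = max(0, 1 - 1.68/8.7299) = 0.8076
Step 3: prox(x) = [4.3864, 2.1885, 4.3719, 2.5608]
||prox(x)|| = 7.0499
Step 4: Proximal objective.
0.5*||prox-x||^2 = 1.4112
lambda*||prox|| = 11.8438
Total = 13.255


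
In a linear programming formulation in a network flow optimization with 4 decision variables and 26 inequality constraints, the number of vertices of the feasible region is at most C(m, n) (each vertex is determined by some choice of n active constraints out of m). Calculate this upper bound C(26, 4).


Each vertex corresponds to some choice of n active constraints out of m, so the number of vertices is at most C(m, n) = m! / (n!(m-n)!).
m = 26, n = 4
Numerator: 26 * 25 * 24 * 23
Denominator: 4! = 24
C(26, 4) = 14950


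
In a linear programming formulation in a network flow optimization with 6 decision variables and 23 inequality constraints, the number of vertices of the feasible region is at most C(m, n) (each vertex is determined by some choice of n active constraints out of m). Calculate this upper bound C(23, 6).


Each vertex corresponds to some choice of n active constraints out of m, so the number of vertices is at most C(m, n) = m! / (n!(m-n)!).
m = 23, n = 6
Numerator: 23 * 22 * 21 * 20 * 19 * 18
Denominator: 6! = 720
C(23, 6) = 100947


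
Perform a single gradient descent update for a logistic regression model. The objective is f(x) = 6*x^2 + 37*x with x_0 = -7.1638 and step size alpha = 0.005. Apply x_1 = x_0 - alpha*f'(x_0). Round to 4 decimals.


We compute the gradient at x_0 and apply the update.
f'(x) = 12*x + 37
f'(-7.1638) = 12*-7.1638 + 37 = -48.9656
x_1 = -7.1638 - 0.005*-48.9656 = -6.919


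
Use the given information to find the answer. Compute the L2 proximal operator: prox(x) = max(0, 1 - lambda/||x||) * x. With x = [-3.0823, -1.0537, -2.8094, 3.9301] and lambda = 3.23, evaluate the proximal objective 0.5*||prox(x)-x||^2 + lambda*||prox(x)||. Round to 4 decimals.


Step 1: Compute ||x||.
||x|| = 5.8266
Step 2: Compute scaling factor.
scale = max(0, 1 - 3.23/5.8266) = 0.4456
Step 3: prox(x) = [-1.3736, -0.4696, -1.252, 1.7514]
||prox(x)|| = 2.5966
Step 4: Proximal objective.
0.5*||prox-x||^2 = 5.2165
lambda*||prox|| = 8.387
Total = 13.6035


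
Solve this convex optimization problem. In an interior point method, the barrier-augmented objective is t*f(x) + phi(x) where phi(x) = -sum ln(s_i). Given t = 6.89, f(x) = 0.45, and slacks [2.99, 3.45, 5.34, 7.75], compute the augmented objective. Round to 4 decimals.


Step 1: Compute log-barrier.
ln values: [1.0953, 1.2384, 1.6752, 2.0477]
phi = -(1.0953 + 1.2384 + 1.6752 + 2.0477) = -6.0566
Step 2: Compute augmented objective.
t*f(x) = 6.89*0.45 = 3.1005
Total = 3.1005 - 6.0566 = -2.9561


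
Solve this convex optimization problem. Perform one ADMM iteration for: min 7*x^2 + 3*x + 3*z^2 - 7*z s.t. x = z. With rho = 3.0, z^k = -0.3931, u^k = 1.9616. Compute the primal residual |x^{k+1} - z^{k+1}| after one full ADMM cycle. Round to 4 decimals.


ADMM iteration with rho = 3.0, z^k = -0.3931, u^k = 1.9616
Step 1: x-update.
Minimize 7*x^2 + 3*x + (3.0/2)*(x + 0.3931 + 1.9616)^2
FOC: (2*7 + 3.0)*x = -3 + 3.0*(-0.3931 - 1.9616)
x^{k+1} = -0.592
Step 2: z-update.
Minimize 3*z^2 - 7*z + (3.0/2)*(-0.592 - z + 1.9616)^2
FOC: (2*3 + 3.0)*z = 7 + 3.0*(-0.592 + 1.9616)
z^{k+1} = 1.2343
Step 3: u-update.
u^{k+1} = 1.9616 - 0.592 - 1.2343 = 0.1353
Step 4: Primal residual = |-0.592 - 1.2343| = 1.8263


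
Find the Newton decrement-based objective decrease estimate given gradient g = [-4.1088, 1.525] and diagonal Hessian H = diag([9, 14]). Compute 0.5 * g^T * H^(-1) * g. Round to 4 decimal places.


Step 1: H is diagonal, so H^(-1) * g = [-0.4565, 0.1089].
Step 2: g^T H^(-1) g = sum_i g_i^2 / H_ii
  = (-4.1088)^2/9 + (1.525)^2/14
  = 1.8758 + 0.1661 = 2.0419
Step 3: Objective decrease = 0.5 * g^T H^(-1) g = 1.021


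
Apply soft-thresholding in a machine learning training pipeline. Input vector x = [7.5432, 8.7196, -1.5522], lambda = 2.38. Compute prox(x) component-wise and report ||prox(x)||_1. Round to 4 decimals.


Soft-thresholding with lambda = 2.38:
prox(7.5432) = sign(7.5432)*max(|7.5432| - 2.38, 0) = 5.1632
prox(8.7196) = sign(8.7196)*max(|8.7196| - 2.38, 0) = 6.3396
prox(-1.5522) = sign(-1.5522)*max(|-1.5522| - 2.38, 0) = 0.0
prox(x) = [5.1632, 6.3396, 0.0]
||prox(x)||_1 = 5.1632 + 6.3396 + 0.0 = 11.5028


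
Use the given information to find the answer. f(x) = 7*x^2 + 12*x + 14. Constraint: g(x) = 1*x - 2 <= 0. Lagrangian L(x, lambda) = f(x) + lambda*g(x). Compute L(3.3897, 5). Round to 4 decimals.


Step 1: Evaluate f(x).
f(3.3897) = 7*3.3897^2 + 12*3.3897 + 14 = 135.1069
Step 2: Evaluate g(x).
g(3.3897) = 1*3.3897 - 2 = 1.3897
Step 3: Compute Lagrangian.
L = 135.1069 + 5*1.3897 = 142.0554


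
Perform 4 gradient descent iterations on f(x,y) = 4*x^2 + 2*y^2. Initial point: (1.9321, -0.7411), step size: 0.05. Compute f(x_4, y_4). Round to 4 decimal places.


Gradient descent on f(x,y) = 4*x^2 + 2*y^2.
Starting point: (1.9321, -0.7411), alpha = 0.05
Step 1: grad_x = 2*4*1.9321 = 15.4568, grad_y = 2*2*-0.7411 = -2.9644
  x_1 = 1.9321 - 0.05*15.4568 = 1.1593
  y_1 = -0.7411 - 0.05*-2.9644 = -0.5929
Step 2: grad_x = 2*4*1.1593 = 9.2741, grad_y = 2*2*-0.5929 = -2.3715
  x_2 = 1.1593 - 0.05*9.2741 = 0.6956
  y_2 = -0.5929 - 0.05*-2.3715 = -0.4743
Step 3: grad_x = 2*4*0.6956 = 5.5644, grad_y = 2*2*-0.4743 = -1.8972
  x_3 = 0.6956 - 0.05*5.5644 = 0.4173
  y_3 = -0.4743 - 0.05*-1.8972 = -0.3794
Step 4: grad_x = 2*4*0.4173 = 3.3387, grad_y = 2*2*-0.3794 = -1.5178
  x_4 = 0.4173 - 0.05*3.3387 = 0.2504
  y_4 = -0.3794 - 0.05*-1.5178 = -0.3036
f(0.2504, -0.3036) = 4*0.2504^2 + 2*(-0.3036)^2 = 0.4351


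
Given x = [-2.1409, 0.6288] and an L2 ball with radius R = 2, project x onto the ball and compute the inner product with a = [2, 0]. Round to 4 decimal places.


Step 1: Compute ||x|| (intermediates to 6 decimals).
||x|| = sqrt((-2.1409)^2 + 0.6288^2) = 2.231332
Step 2: Project.
Since ||x|| > R, scale = R/||x|| = 2/2.231332 = 0.896326, proj(x) = scale * x
proj(x) = [-1.918944, 0.56361]
Step 3: Dot product.
a^T * proj(x) = 2*(-1.918944) + 0*0.56361 = -3.8379


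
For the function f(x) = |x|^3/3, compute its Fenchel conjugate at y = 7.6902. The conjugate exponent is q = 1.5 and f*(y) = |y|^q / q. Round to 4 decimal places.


The conjugate exponent q satisfies 1/p + 1/q = 1.
p = 3, so q = 3/(3 - 1) = 1.5
|y|^q = 7.6902^1.5 = 21.3259
f*(7.6902) = 21.3259 / 1.5 = 14.2172


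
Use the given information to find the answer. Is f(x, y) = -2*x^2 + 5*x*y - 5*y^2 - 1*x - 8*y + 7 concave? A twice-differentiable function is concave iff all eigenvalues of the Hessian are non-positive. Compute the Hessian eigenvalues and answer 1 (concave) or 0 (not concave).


The Hessian of f(x,y) = -2*x^2 + 5*x*y - 5*y^2 - 1*x - 8*y + 7 is:
H = [[-4, 5], [5, -10]]
Trace = -4 - 10 = -14
Determinant = -4*-10 - (5)^2 = 15
Discriminant = (-14)^2 - 4*15 = 136.0
Eigenvalues: lambda_1 = -12.831, lambda_2 = -1.169
The function is concave.

1


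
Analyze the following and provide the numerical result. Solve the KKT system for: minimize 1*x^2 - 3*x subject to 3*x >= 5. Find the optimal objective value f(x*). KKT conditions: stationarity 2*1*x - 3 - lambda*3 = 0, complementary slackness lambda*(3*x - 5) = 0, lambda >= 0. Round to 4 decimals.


Step 1: Try lambda = 0 (constraint inactive).
x_unc = 3/(2*1) = 1.5
Check: 3*1.5 = 4.5 < 5 -- violated!
Step 2: Constraint must be active: 3*x = 5
x* = 5/3 = 1.6667 (rounded; the exact value 5/3 is used below)
lambda = (2*1*(5/3) - 3)/3 = 0.1111
Step 3: Compute optimal value.
f(x*) = 1*(5/3)^2 - 3*(5/3) = -2.2222


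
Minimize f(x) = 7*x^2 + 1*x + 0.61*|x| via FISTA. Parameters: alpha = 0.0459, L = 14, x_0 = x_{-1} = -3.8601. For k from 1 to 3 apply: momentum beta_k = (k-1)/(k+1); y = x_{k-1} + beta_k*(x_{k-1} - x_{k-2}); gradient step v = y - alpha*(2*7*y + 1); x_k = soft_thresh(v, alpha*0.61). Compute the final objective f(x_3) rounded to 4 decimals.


FISTA on f(x) = 7*x^2 + 1*x + 0.61*|x|
L = 14, alpha = 0.0459
Iteration 1: beta = 0.0, y = -3.8601 + 0.0*(-3.8601 + 3.8601) = -3.8601
  grad(y) = -53.0414, v = y - alpha*grad = -1.4255
  prox(v) = soft_thresh(-1.4255, 0.028) = -1.3975
Iteration 2: beta = 0.3333, y = -1.3975 + 0.3333*(-1.3975 + 3.8601) = -0.5766
  grad(y) = -7.0729, v = y - alpha*grad = -0.252
  prox(v) = soft_thresh(-0.252, 0.028) = -0.224
Iteration 3: beta = 0.5, y = -0.224 + 0.5*(-0.224 + 1.3975) = 0.3628
  grad(y) = 6.0787, v = y - alpha*grad = 0.0838
  prox(v) = soft_thresh(0.0838, 0.028) = 0.0558
f(x_3) = 7*0.0558^2 + 1*0.0558 + 0.61*|0.0558| = 0.1115


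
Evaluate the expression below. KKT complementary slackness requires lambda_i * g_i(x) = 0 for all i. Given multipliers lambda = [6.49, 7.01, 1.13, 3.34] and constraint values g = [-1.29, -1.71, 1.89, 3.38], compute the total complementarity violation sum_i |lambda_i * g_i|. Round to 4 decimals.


KKT complementary slackness check:
lambda_1 * g_1 = 6.49 * -1.29 = -8.3721
lambda_2 * g_2 = 7.01 * -1.71 = -11.9871
lambda_3 * g_3 = 1.13 * 1.89 = 2.1357
lambda_4 * g_4 = 3.34 * 3.38 = 11.2892
Total violation = 8.3721 + 11.9871 + 2.1357 + 11.2892 = 33.7841


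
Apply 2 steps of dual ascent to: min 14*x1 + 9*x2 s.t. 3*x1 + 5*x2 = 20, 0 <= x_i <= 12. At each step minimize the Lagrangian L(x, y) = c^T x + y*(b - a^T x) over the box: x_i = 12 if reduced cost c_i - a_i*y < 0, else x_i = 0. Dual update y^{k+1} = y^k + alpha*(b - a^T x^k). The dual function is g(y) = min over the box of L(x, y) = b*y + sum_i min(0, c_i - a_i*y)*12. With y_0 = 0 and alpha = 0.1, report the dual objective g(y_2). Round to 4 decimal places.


Dual ascent for LP: min 14*x1 + 9*x2, 3*x1 + 5*x2 = 20, 0 <= x_i <= 12
Step 1: y^k = 0.0, reduced costs: (14.0, 9.0)
  x^k = (0.0, 0.0), subgradient = b - a^T x = 20.0
  y^{k+1} = 0.0 + 0.1*20.0 = 2.0
Step 2: y^k = 2.0, reduced costs: (8.0, -1.0)
  x^k = (0.0, 12.0), subgradient = b - a^T x = -40.0
  y^{k+1} = 2.0 + 0.1*-40.0 = -2.0
Dual objective at y_2 = -2.0: reduced costs (20.0, 19.0), box minimizer x = (0.0, 0.0)
g(y_2) = b*y + (c1 - a1*y)*x1 + (c2 - a2*y)*x2 = 20*(-2.0) + 20.0*0.0 + 19.0*0.0 = -40.0 + 0.0 + 0.0 = -40.0


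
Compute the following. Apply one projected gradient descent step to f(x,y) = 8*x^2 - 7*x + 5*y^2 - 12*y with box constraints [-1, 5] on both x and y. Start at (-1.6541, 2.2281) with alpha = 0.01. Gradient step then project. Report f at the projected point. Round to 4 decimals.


Step 1: Compute gradient at (-1.6541, 2.2281).
grad_x = 2*8*-1.6541 - 7 = -33.4656
grad_y = 2*5*2.2281 - 12 = 10.281
Step 2: Gradient step.
x_raw = -1.6541 - 0.01*-33.4656 = -1.3194
y_raw = 2.2281 - 0.01*10.281 = 2.1253
Step 3: Project onto [-1, 5].
x_proj = clip(-1.3194) = -1.0
y_proj = clip(2.1253) = 2.1253
Step 4: Evaluate f.
f(-1.0, 2.1253) = 12.0808
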